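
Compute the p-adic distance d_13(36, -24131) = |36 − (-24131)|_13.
d_13(36, -24131) = 1/2197

Step 1 — x − y = 36 − (-24131) = 24167. Step 2 — v_13(24167) = 3 (factor: 24167 = (13^3 · 11); the sign does not affect v_p). Step 3 — |x − y|_13 = 13^{-3} = 1/2197.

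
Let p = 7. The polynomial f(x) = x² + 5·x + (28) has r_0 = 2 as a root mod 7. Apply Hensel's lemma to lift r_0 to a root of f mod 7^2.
r_1 = 30 (mod 49)

Hensel: r_{i+1} = r_i − f(r_i)·(f′(r_i))^{-1} mod 7^{i+2}, f′(x) = 2x + 5. Iterate:
  r_0 = 2 (mod 7)
  r_1 = 30 (mod 49)
Final: r = 30 satisfies f(r) ≡ 0 mod 7^2.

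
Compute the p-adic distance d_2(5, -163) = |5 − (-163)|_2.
d_2(5, -163) = 1/8

Step 1 — x − y = 5 − (-163) = 168. Step 2 — v_2(168) = 3 (factor: 168 = (2^3 · 21); the sign does not affect v_p). Step 3 — |x − y|_2 = 2^{-3} = 1/8.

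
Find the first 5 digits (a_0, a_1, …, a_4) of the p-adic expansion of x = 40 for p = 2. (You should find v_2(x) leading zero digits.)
(a_0, …, a_4) = (0, 0, 0, 1, 0)

v_2(40) = 3, so a_0 = ... = a_2 = 0. Factor out: x = 2^3 · u with u = 5 a unit in ℤ_2. Expand u iteratively via a_{v+i} = u_i mod 2, u_{i+1} = (u_i − a_{v+i})/2:
  u_0 = 5;  a_3 = 1;  u_1 = (u_0 − 1)/2 = 2
  u_1 = 2;  a_4 = 0;  u_2 = (u_1 − 0)/2 = 1
Digits: (0, 0, 0, 1, 0).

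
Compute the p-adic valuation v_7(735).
v_7(735) = 2

v_7(n) is the largest exponent k such that 7^k divides n. Factor out: 735 = 7^2 · 15. (Sign doesn't affect v_p.) So v_7(735) = 2.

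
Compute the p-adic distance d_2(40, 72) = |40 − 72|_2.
d_2(40, 72) = 1/32

Step 1 — x − y = 40 − 72 = -32. Step 2 — v_2(-32) = 5 (factor: -32 = −(2^5 · 1); the sign does not affect v_p). Step 3 — |x − y|_2 = 2^{-5} = 1/32.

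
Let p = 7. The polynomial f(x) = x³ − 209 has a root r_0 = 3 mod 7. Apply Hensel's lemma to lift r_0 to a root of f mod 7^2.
r_1 = 17 (mod 49)

Hensel: r_{i+1} = r_i − f(r_i)/f′(r_i) mod 7^{i+2}, where f′(x) = 3x². Iterate:
  r_0 = 3 (mod 7)
  r_1 = 17 (mod 49)
Final: r = 17 with f(r) ≡ 0 mod 7^2.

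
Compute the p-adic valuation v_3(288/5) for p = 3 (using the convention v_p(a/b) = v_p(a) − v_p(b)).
v_3(288/5) = 2

Factor powers of 3 from the numerator and denominator of the reduced fraction: 288 = 3^2 · 32 and 5 = 3^0 · 5. Apply v_p(a/b) = v_p(a) − v_p(b): v_3(288/5) = 2 − 0 = 2.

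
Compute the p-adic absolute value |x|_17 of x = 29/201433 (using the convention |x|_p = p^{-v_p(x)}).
|29/201433|_17 = 4913

Step 1 — compute v_17(x) by factoring powers of 17 out of the numerator and denominator: v_17(29/201433) = -3. Step 2 — apply |x|_p = p^{-v_p(x)} = 17^{3} = 4913.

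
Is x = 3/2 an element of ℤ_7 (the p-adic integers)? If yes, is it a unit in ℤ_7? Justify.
x ∈ ℤ_7^× (unit); v_7(x) = 0

ℤ_7 = {x ∈ ℚ_7 : v_7(x) ≥ 0} and ℤ_7^× = {x ∈ ℤ_7 : v_7(x) = 0}. Here v_7(3/2) = v_7(num) − v_7(den) = 0; compare against these criteria.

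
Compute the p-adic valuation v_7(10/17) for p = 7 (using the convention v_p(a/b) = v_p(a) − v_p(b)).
v_7(10/17) = 0

Factor powers of 7 from the numerator and denominator of the reduced fraction: 10 = 7^0 · 10 and 17 = 7^0 · 17. Apply v_p(a/b) = v_p(a) − v_p(b): v_7(10/17) = 0 − 0 = 0.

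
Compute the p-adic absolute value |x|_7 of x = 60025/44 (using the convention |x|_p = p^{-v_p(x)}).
|60025/44|_7 = 1/2401

Step 1 — compute v_7(x) by factoring powers of 7 out of the numerator and denominator: v_7(60025/44) = 4. Step 2 — apply |x|_p = p^{-v_p(x)} = 7^{-4} = 1/2401.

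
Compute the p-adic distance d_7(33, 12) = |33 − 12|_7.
d_7(33, 12) = 1/7

Step 1 — x − y = 33 − 12 = 21. Step 2 — v_7(21) = 1 (factor: 21 = (7^1 · 3); the sign does not affect v_p). Step 3 — |x − y|_7 = 7^{-1} = 1/7.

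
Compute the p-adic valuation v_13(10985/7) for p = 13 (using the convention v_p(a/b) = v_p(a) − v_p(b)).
v_13(10985/7) = 3

Factor powers of 13 from the numerator and denominator of the reduced fraction: 10985 = 13^3 · 5 and 7 = 13^0 · 7. Apply v_p(a/b) = v_p(a) − v_p(b): v_13(10985/7) = 3 − 0 = 3.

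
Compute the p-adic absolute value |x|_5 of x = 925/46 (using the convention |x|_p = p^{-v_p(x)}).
|925/46|_5 = 1/25

Step 1 — compute v_5(x) by factoring powers of 5 out of the numerator and denominator: v_5(925/46) = 2. Step 2 — apply |x|_p = p^{-v_p(x)} = 5^{-2} = 1/25.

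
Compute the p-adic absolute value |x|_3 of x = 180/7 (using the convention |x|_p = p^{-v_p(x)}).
|180/7|_3 = 1/9

Step 1 — compute v_3(x) by factoring powers of 3 out of the numerator and denominator: v_3(180/7) = 2. Step 2 — apply |x|_p = p^{-v_p(x)} = 3^{-2} = 1/9.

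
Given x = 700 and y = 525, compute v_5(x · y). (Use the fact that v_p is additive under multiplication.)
v_5(367500) = 4

v_p(x) = 2 (factor: 700 = 5^2 · 28); v_p(y) = 2 (factor: 525 = 5^2 · 21). Additivity: v_p(xy) = v_p(x) + v_p(y) = 2 + 2 = 4. (Direct check: xy = 367500 = 5^4 · (588).)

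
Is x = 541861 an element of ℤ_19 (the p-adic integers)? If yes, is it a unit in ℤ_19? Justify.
x ∈ ℤ_19 but not a unit; v_19(x) = 3 > 0

ℤ_19 = {x ∈ ℚ_19 : v_19(x) ≥ 0} and ℤ_19^× = {x ∈ ℤ_19 : v_19(x) = 0}. Here v_19(541861) = v_19(num) − v_19(den) = 3; compare against these criteria.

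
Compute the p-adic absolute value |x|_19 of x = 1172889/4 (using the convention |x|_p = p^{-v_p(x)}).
|1172889/4|_19 = 1/130321

Step 1 — compute v_19(x) by factoring powers of 19 out of the numerator and denominator: v_19(1172889/4) = 4. Step 2 — apply |x|_p = p^{-v_p(x)} = 19^{-4} = 1/130321.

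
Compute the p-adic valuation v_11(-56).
v_11(-56) = 0

v_11(n) is the largest exponent k such that 11^k divides n. Factor out: -56 = -11^0 · 56. (Sign doesn't affect v_p.) So v_11(-56) = 0.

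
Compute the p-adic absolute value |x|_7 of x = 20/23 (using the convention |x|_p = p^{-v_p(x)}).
|20/23|_7 = 1

Step 1 — compute v_7(x) by factoring powers of 7 out of the numerator and denominator: v_7(20/23) = 0. Step 2 — apply |x|_p = p^{-v_p(x)} = 7^{0} = 1.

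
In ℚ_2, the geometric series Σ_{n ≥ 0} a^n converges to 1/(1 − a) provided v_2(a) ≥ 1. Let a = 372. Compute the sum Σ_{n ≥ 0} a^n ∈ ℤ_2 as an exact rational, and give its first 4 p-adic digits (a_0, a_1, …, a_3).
Σ a^n = 1/(1 − a) = -1/371;  first 4 digits = (1, 0, 1, 0)

v_2(a) = 2 ≥ 1, so the series converges in ℤ_2 to 1/(1 − a) = 1/(1 − 372) = -1/371. Expand this rational in ℤ_2: compute digits iteratively via d_i = x_i mod 2, x_{i+1} = (x_i − d_i)/2. The first 4 digits are (1, 0, 1, 0).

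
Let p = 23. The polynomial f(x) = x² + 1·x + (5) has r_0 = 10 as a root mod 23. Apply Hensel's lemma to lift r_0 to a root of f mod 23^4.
r_3 = 232034 (mod 279841)

Hensel: r_{i+1} = r_i − f(r_i)·(f′(r_i))^{-1} mod 23^{i+2}, f′(x) = 2x + 1. Iterate:
  r_0 = 10 (mod 23)
  r_1 = 332 (mod 529)
  r_2 = 861 (mod 12167)
  r_3 = 232034 (mod 279841)
Final: r = 232034 satisfies f(r) ≡ 0 mod 23^4.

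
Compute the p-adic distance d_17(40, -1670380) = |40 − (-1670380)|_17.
d_17(40, -1670380) = 1/83521

Step 1 — x − y = 40 − (-1670380) = 1670420. Step 2 — v_17(1670420) = 4 (factor: 1670420 = (17^4 · 20); the sign does not affect v_p). Step 3 — |x − y|_17 = 17^{-4} = 1/83521.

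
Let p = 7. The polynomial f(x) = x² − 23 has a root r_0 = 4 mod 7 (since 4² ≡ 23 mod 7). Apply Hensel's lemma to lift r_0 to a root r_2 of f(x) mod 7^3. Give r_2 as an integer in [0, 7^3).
r_2 = 256 (mod 343)

Hensel's recurrence: r_{i+1} = r_i − f(r_i)·(f′(r_i))^{-1} mod 7^{i+2}, with f′(x) = 2x. Iterate:
  r_0 = 4 (mod 7)
  r_1 = 11 (mod 49)
  r_2 = 256 (mod 343)
Final: r_2 = 256, and one checks f(r_2) ≡ 0 mod 7^3.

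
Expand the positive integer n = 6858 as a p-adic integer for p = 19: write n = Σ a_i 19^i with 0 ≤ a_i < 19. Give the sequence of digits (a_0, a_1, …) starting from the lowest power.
(a_0, a_1, …) = (18, 18, 18)

Repeated division by 19 gives the digits low-to-high: 6858 = 18 + 18·19^1 + 18·19^2. Digit sequence: (18, 18, 18).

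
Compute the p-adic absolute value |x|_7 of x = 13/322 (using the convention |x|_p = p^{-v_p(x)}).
|13/322|_7 = 7

Step 1 — compute v_7(x) by factoring powers of 7 out of the numerator and denominator: v_7(13/322) = -1. Step 2 — apply |x|_p = p^{-v_p(x)} = 7^{1} = 7.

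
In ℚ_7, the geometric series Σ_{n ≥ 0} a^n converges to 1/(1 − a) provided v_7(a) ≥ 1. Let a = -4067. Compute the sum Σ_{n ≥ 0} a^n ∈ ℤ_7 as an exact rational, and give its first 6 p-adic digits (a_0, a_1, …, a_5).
Σ a^n = 1/(1 − a) = 1/4068;  first 6 digits = (1, 0, 1, 2, 6, 3)

v_7(a) = 2 ≥ 1, so the series converges in ℤ_7 to 1/(1 − a) = 1/(1 − (-4067)) = 1/4068. Expand this rational in ℤ_7: compute digits iteratively via d_i = x_i mod 7, x_{i+1} = (x_i − d_i)/7. The first 6 digits are (1, 0, 1, 2, 6, 3).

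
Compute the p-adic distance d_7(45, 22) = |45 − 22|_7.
d_7(45, 22) = 1

Step 1 — x − y = 45 − 22 = 23. Step 2 — v_7(23) = 0 (factor: 23 = (7^0 · 23); the sign does not affect v_p). Step 3 — |x − y|_7 = 7^{0} = 1.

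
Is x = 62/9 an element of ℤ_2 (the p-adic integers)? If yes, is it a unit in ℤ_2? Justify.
x ∈ ℤ_2 but not a unit; v_2(x) = 1 > 0

ℤ_2 = {x ∈ ℚ_2 : v_2(x) ≥ 0} and ℤ_2^× = {x ∈ ℤ_2 : v_2(x) = 0}. Here v_2(62/9) = v_2(num) − v_2(den) = 1; compare against these criteria.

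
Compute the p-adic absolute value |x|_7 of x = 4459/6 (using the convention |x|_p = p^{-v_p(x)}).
|4459/6|_7 = 1/343

Step 1 — compute v_7(x) by factoring powers of 7 out of the numerator and denominator: v_7(4459/6) = 3. Step 2 — apply |x|_p = p^{-v_p(x)} = 7^{-3} = 1/343.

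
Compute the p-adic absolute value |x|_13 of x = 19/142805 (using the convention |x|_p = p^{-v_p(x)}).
|19/142805|_13 = 28561

Step 1 — compute v_13(x) by factoring powers of 13 out of the numerator and denominator: v_13(19/142805) = -4. Step 2 — apply |x|_p = p^{-v_p(x)} = 13^{4} = 28561.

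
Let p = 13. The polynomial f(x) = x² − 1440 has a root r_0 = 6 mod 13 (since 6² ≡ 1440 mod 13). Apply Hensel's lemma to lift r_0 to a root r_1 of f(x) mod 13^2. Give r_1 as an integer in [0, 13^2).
r_1 = 123 (mod 169)

Hensel's recurrence: r_{i+1} = r_i − f(r_i)·(f′(r_i))^{-1} mod 13^{i+2}, with f′(x) = 2x. Iterate:
  r_0 = 6 (mod 13)
  r_1 = 123 (mod 169)
Final: r_1 = 123, and one checks f(r_1) ≡ 0 mod 13^2.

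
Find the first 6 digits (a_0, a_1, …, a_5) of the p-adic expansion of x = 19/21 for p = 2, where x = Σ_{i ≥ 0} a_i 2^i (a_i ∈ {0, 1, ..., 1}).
(a_0, …, a_5) = (1, 1, 1, 0, 0, 0)

v_2(19/21) = 0 (numerator and denominator both coprime to 2), so x ∈ ℤ_2^×. Compute digits iteratively via a_i = x_i mod 2, x_{i+1} = (x_i − a_i)/2, with x_0 = x:
  x_0 = 19/21;  a_0 = 1;  x_1 = (x_0 − 1)/2 = -1/21
  x_1 = -1/21;  a_1 = 1;  x_2 = (x_1 − 1)/2 = -11/21
  x_2 = -11/21;  a_2 = 1;  x_3 = (x_2 − 1)/2 = -16/21
  x_3 = -16/21;  a_3 = 0;  x_4 = (x_3 − 0)/2 = -8/21
  x_4 = -8/21;  a_4 = 0;  x_5 = (x_4 − 0)/2 = -4/21
  x_5 = -4/21;  a_5 = 0;  x_6 = (x_5 − 0)/2 = -2/21
Digits: (1, 1, 1, 0, 0, 0).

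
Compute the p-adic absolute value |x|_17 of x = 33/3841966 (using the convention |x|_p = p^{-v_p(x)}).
|33/3841966|_17 = 83521

Step 1 — compute v_17(x) by factoring powers of 17 out of the numerator and denominator: v_17(33/3841966) = -4. Step 2 — apply |x|_p = p^{-v_p(x)} = 17^{4} = 83521.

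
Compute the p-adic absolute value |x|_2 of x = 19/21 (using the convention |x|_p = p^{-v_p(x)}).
|19/21|_2 = 1

Step 1 — compute v_2(x) by factoring powers of 2 out of the numerator and denominator: v_2(19/21) = 0. Step 2 — apply |x|_p = p^{-v_p(x)} = 2^{0} = 1.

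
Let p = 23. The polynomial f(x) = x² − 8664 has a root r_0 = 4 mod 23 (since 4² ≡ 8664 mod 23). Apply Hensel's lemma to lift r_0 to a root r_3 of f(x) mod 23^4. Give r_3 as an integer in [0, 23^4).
r_3 = 109001 (mod 279841)

Hensel's recurrence: r_{i+1} = r_i − f(r_i)·(f′(r_i))^{-1} mod 23^{i+2}, with f′(x) = 2x. Iterate:
  r_0 = 4 (mod 23)
  r_1 = 27 (mod 529)
  r_2 = 11665 (mod 12167)
  r_3 = 109001 (mod 279841)
Final: r_3 = 109001, and one checks f(r_3) ≡ 0 mod 23^4.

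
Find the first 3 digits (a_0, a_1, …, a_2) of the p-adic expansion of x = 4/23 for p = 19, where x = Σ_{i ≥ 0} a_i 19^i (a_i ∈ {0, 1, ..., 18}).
(a_0, …, a_2) = (1, 14, 10)

v_19(4/23) = 0 (numerator and denominator both coprime to 19), so x ∈ ℤ_19^×. Compute digits iteratively via a_i = x_i mod 19, x_{i+1} = (x_i − a_i)/19, with x_0 = x:
  x_0 = 4/23;  a_0 = 1;  x_1 = (x_0 − 1)/19 = -1/23
  x_1 = -1/23;  a_1 = 14;  x_2 = (x_1 − 14)/19 = -17/23
  x_2 = -17/23;  a_2 = 10;  x_3 = (x_2 − 10)/19 = -13/23
Digits: (1, 14, 10).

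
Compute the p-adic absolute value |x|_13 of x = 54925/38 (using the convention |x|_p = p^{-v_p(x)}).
|54925/38|_13 = 1/2197

Step 1 — compute v_13(x) by factoring powers of 13 out of the numerator and denominator: v_13(54925/38) = 3. Step 2 — apply |x|_p = p^{-v_p(x)} = 13^{-3} = 1/2197.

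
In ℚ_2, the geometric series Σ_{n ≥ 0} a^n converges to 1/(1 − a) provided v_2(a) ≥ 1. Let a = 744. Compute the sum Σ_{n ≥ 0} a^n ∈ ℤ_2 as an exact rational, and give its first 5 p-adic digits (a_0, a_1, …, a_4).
Σ a^n = 1/(1 − a) = -1/743;  first 5 digits = (1, 0, 0, 1, 0)

v_2(a) = 3 ≥ 1, so the series converges in ℤ_2 to 1/(1 − a) = 1/(1 − 744) = -1/743. Expand this rational in ℤ_2: compute digits iteratively via d_i = x_i mod 2, x_{i+1} = (x_i − d_i)/2. The first 5 digits are (1, 0, 0, 1, 0).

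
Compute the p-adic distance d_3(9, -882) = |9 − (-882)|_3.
d_3(9, -882) = 1/81

Step 1 — x − y = 9 − (-882) = 891. Step 2 — v_3(891) = 4 (factor: 891 = (3^4 · 11); the sign does not affect v_p). Step 3 — |x − y|_3 = 3^{-4} = 1/81.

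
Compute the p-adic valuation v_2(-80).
v_2(-80) = 4

v_2(n) is the largest exponent k such that 2^k divides n. Factor out: -80 = -2^4 · 5. (Sign doesn't affect v_p.) So v_2(-80) = 4.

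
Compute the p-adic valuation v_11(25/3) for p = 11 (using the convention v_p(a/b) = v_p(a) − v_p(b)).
v_11(25/3) = 0

Factor powers of 11 from the numerator and denominator of the reduced fraction: 25 = 11^0 · 25 and 3 = 11^0 · 3. Apply v_p(a/b) = v_p(a) − v_p(b): v_11(25/3) = 0 − 0 = 0.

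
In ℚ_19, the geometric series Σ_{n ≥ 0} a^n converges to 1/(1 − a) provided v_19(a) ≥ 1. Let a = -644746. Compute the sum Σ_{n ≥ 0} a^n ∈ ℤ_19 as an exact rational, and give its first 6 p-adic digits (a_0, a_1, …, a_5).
Σ a^n = 1/(1 − a) = 1/644747;  first 6 digits = (1, 0, 0, 1, 14, 18)

v_19(a) = 3 ≥ 1, so the series converges in ℤ_19 to 1/(1 − a) = 1/(1 − (-644746)) = 1/644747. Expand this rational in ℤ_19: compute digits iteratively via d_i = x_i mod 19, x_{i+1} = (x_i − d_i)/19. The first 6 digits are (1, 0, 0, 1, 14, 18).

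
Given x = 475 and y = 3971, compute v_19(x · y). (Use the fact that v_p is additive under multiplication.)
v_19(1886225) = 3

v_p(x) = 1 (factor: 475 = 19^1 · 25); v_p(y) = 2 (factor: 3971 = 19^2 · 11). Additivity: v_p(xy) = v_p(x) + v_p(y) = 1 + 2 = 3. (Direct check: xy = 1886225 = 19^3 · (275).)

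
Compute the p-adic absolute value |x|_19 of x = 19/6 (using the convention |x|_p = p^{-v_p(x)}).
|19/6|_19 = 1/19

Step 1 — compute v_19(x) by factoring powers of 19 out of the numerator and denominator: v_19(19/6) = 1. Step 2 — apply |x|_p = p^{-v_p(x)} = 19^{-1} = 1/19.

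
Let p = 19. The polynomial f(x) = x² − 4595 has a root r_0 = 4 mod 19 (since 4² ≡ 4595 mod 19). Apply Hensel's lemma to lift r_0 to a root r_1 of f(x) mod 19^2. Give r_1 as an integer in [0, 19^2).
r_1 = 80 (mod 361)

Hensel's recurrence: r_{i+1} = r_i − f(r_i)·(f′(r_i))^{-1} mod 19^{i+2}, with f′(x) = 2x. Iterate:
  r_0 = 4 (mod 19)
  r_1 = 80 (mod 361)
Final: r_1 = 80, and one checks f(r_1) ≡ 0 mod 19^2.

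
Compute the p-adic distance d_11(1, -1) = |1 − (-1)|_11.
d_11(1, -1) = 1

Step 1 — x − y = 1 − (-1) = 2. Step 2 — v_11(2) = 0 (factor: 2 = (11^0 · 2); the sign does not affect v_p). Step 3 — |x − y|_11 = 11^{0} = 1.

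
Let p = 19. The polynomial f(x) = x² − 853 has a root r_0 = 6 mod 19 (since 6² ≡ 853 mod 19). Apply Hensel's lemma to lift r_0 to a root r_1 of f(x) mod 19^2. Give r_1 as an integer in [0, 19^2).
r_1 = 44 (mod 361)

Hensel's recurrence: r_{i+1} = r_i − f(r_i)·(f′(r_i))^{-1} mod 19^{i+2}, with f′(x) = 2x. Iterate:
  r_0 = 6 (mod 19)
  r_1 = 44 (mod 361)
Final: r_1 = 44, and one checks f(r_1) ≡ 0 mod 19^2.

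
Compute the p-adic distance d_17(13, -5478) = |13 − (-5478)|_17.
d_17(13, -5478) = 1/289

Step 1 — x − y = 13 − (-5478) = 5491. Step 2 — v_17(5491) = 2 (factor: 5491 = (17^2 · 19); the sign does not affect v_p). Step 3 — |x − y|_17 = 17^{-2} = 1/289.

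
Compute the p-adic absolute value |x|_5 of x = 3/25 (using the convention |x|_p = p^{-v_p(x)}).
|3/25|_5 = 25

Step 1 — compute v_5(x) by factoring powers of 5 out of the numerator and denominator: v_5(3/25) = -2. Step 2 — apply |x|_p = p^{-v_p(x)} = 5^{2} = 25.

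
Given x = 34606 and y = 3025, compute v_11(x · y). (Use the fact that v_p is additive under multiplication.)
v_11(104683150) = 5

v_p(x) = 3 (factor: 34606 = 11^3 · 26); v_p(y) = 2 (factor: 3025 = 11^2 · 25). Additivity: v_p(xy) = v_p(x) + v_p(y) = 3 + 2 = 5. (Direct check: xy = 104683150 = 11^5 · (650).)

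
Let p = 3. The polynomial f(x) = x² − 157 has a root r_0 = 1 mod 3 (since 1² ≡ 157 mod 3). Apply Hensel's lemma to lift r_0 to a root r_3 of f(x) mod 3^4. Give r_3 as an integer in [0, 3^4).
r_3 = 61 (mod 81)

Hensel's recurrence: r_{i+1} = r_i − f(r_i)·(f′(r_i))^{-1} mod 3^{i+2}, with f′(x) = 2x. Iterate:
  r_0 = 1 (mod 3)
  r_1 = 7 (mod 9)
  r_2 = 7 (mod 27)
  r_3 = 61 (mod 81)
Final: r_3 = 61, and one checks f(r_3) ≡ 0 mod 3^4.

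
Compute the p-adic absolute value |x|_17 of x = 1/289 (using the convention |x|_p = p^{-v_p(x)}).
|1/289|_17 = 289

Step 1 — compute v_17(x) by factoring powers of 17 out of the numerator and denominator: v_17(1/289) = -2. Step 2 — apply |x|_p = p^{-v_p(x)} = 17^{2} = 289.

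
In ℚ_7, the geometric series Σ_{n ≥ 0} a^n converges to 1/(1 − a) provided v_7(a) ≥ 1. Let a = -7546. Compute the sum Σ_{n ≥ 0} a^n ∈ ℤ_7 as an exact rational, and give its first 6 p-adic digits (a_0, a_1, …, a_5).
Σ a^n = 1/(1 − a) = 1/7547;  first 6 digits = (1, 0, 0, 6, 3, 6)

v_7(a) = 3 ≥ 1, so the series converges in ℤ_7 to 1/(1 − a) = 1/(1 − (-7546)) = 1/7547. Expand this rational in ℤ_7: compute digits iteratively via d_i = x_i mod 7, x_{i+1} = (x_i − d_i)/7. The first 6 digits are (1, 0, 0, 6, 3, 6).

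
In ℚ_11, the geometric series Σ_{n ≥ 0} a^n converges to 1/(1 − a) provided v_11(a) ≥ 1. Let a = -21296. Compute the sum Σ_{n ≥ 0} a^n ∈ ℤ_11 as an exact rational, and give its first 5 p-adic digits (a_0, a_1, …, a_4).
Σ a^n = 1/(1 − a) = 1/21297;  first 5 digits = (1, 0, 0, 6, 9)

v_11(a) = 3 ≥ 1, so the series converges in ℤ_11 to 1/(1 − a) = 1/(1 − (-21296)) = 1/21297. Expand this rational in ℤ_11: compute digits iteratively via d_i = x_i mod 11, x_{i+1} = (x_i − d_i)/11. The first 5 digits are (1, 0, 0, 6, 9).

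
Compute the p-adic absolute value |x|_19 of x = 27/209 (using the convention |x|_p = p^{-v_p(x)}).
|27/209|_19 = 19

Step 1 — compute v_19(x) by factoring powers of 19 out of the numerator and denominator: v_19(27/209) = -1. Step 2 — apply |x|_p = p^{-v_p(x)} = 19^{1} = 19.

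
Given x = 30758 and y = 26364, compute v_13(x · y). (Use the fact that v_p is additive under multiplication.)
v_13(810903912) = 6

v_p(x) = 3 (factor: 30758 = 13^3 · 14); v_p(y) = 3 (factor: 26364 = 13^3 · 12). Additivity: v_p(xy) = v_p(x) + v_p(y) = 3 + 3 = 6. (Direct check: xy = 810903912 = 13^6 · (168).)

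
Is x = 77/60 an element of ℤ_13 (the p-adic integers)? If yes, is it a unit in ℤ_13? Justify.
x ∈ ℤ_13^× (unit); v_13(x) = 0

ℤ_13 = {x ∈ ℚ_13 : v_13(x) ≥ 0} and ℤ_13^× = {x ∈ ℤ_13 : v_13(x) = 0}. Here v_13(77/60) = v_13(num) − v_13(den) = 0; compare against these criteria.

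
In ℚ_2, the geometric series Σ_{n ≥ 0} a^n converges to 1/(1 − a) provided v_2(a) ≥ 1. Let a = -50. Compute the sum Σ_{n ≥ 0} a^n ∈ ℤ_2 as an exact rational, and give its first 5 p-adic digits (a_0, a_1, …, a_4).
Σ a^n = 1/(1 − a) = 1/51;  first 5 digits = (1, 1, 0, 1, 1)

v_2(a) = 1 ≥ 1, so the series converges in ℤ_2 to 1/(1 − a) = 1/(1 − (-50)) = 1/51. Expand this rational in ℤ_2: compute digits iteratively via d_i = x_i mod 2, x_{i+1} = (x_i − d_i)/2. The first 5 digits are (1, 1, 0, 1, 1).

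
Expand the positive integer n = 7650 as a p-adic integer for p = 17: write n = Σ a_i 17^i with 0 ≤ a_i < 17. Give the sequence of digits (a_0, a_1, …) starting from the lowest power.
(a_0, a_1, …) = (0, 8, 9, 1)

Repeated division by 17 gives the digits low-to-high: 7650 = 8·17^1 + 9·17^2 + 1·17^3. Digit sequence: (0, 8, 9, 1).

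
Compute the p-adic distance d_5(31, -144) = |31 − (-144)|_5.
d_5(31, -144) = 1/25

Step 1 — x − y = 31 − (-144) = 175. Step 2 — v_5(175) = 2 (factor: 175 = (5^2 · 7); the sign does not affect v_p). Step 3 — |x − y|_5 = 5^{-2} = 1/25.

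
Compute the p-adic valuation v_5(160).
v_5(160) = 1

v_5(n) is the largest exponent k such that 5^k divides n. Factor out: 160 = 5^1 · 32. (Sign doesn't affect v_p.) So v_5(160) = 1.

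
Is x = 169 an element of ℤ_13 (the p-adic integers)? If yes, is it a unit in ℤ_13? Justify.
x ∈ ℤ_13 but not a unit; v_13(x) = 2 > 0

ℤ_13 = {x ∈ ℚ_13 : v_13(x) ≥ 0} and ℤ_13^× = {x ∈ ℤ_13 : v_13(x) = 0}. Here v_13(169) = v_13(num) − v_13(den) = 2; compare against these criteria.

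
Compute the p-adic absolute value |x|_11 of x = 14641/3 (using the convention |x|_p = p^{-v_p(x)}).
|14641/3|_11 = 1/14641

Step 1 — compute v_11(x) by factoring powers of 11 out of the numerator and denominator: v_11(14641/3) = 4. Step 2 — apply |x|_p = p^{-v_p(x)} = 11^{-4} = 1/14641.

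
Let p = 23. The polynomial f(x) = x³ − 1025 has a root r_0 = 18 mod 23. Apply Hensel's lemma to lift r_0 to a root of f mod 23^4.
r_3 = 14117 (mod 279841)

Hensel: r_{i+1} = r_i − f(r_i)/f′(r_i) mod 23^{i+2}, where f′(x) = 3x². Iterate:
  r_0 = 18 (mod 23)
  r_1 = 363 (mod 529)
  r_2 = 1950 (mod 12167)
  r_3 = 14117 (mod 279841)
Final: r = 14117 with f(r) ≡ 0 mod 23^4.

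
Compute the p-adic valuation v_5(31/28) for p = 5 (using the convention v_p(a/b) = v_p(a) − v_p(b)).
v_5(31/28) = 0

Factor powers of 5 from the numerator and denominator of the reduced fraction: 31 = 5^0 · 31 and 28 = 5^0 · 28. Apply v_p(a/b) = v_p(a) − v_p(b): v_5(31/28) = 0 − 0 = 0.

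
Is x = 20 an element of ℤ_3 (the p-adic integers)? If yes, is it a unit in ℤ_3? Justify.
x ∈ ℤ_3^× (unit); v_3(x) = 0

ℤ_3 = {x ∈ ℚ_3 : v_3(x) ≥ 0} and ℤ_3^× = {x ∈ ℤ_3 : v_3(x) = 0}. Here v_3(20) = v_3(num) − v_3(den) = 0; compare against these criteria.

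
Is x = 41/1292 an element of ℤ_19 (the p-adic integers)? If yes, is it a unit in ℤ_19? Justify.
x ∉ ℤ_19 (v_19(x) = -1 < 0)

ℤ_19 = {x ∈ ℚ_19 : v_19(x) ≥ 0} and ℤ_19^× = {x ∈ ℤ_19 : v_19(x) = 0}. Here v_19(41/1292) = v_19(num) − v_19(den) = -1; compare against these criteria.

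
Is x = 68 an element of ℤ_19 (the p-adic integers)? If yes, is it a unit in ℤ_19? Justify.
x ∈ ℤ_19^× (unit); v_19(x) = 0

ℤ_19 = {x ∈ ℚ_19 : v_19(x) ≥ 0} and ℤ_19^× = {x ∈ ℤ_19 : v_19(x) = 0}. Here v_19(68) = v_19(num) − v_19(den) = 0; compare against these criteria.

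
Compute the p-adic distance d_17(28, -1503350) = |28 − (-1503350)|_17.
d_17(28, -1503350) = 1/83521

Step 1 — x − y = 28 − (-1503350) = 1503378. Step 2 — v_17(1503378) = 4 (factor: 1503378 = (17^4 · 18); the sign does not affect v_p). Step 3 — |x − y|_17 = 17^{-4} = 1/83521.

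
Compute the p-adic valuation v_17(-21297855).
v_17(-21297855) = 5

v_17(n) is the largest exponent k such that 17^k divides n. Factor out: -21297855 = -17^5 · 15. (Sign doesn't affect v_p.) So v_17(-21297855) = 5.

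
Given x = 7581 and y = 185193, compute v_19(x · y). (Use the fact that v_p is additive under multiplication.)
v_19(1403948133) = 5

v_p(x) = 2 (factor: 7581 = 19^2 · 21); v_p(y) = 3 (factor: 185193 = 19^3 · 27). Additivity: v_p(xy) = v_p(x) + v_p(y) = 2 + 3 = 5. (Direct check: xy = 1403948133 = 19^5 · (567).)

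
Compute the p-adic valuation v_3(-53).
v_3(-53) = 0

v_3(n) is the largest exponent k such that 3^k divides n. Factor out: -53 = -3^0 · 53. (Sign doesn't affect v_p.) So v_3(-53) = 0.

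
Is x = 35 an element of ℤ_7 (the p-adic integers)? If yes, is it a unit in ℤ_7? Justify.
x ∈ ℤ_7 but not a unit; v_7(x) = 1 > 0

ℤ_7 = {x ∈ ℚ_7 : v_7(x) ≥ 0} and ℤ_7^× = {x ∈ ℤ_7 : v_7(x) = 0}. Here v_7(35) = v_7(num) − v_7(den) = 1; compare against these criteria.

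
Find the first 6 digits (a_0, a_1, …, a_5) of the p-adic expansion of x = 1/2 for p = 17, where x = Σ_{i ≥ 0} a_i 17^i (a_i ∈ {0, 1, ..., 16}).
(a_0, …, a_5) = (9, 8, 8, 8, 8, 8)

v_17(1/2) = 0 (numerator and denominator both coprime to 17), so x ∈ ℤ_17^×. Compute digits iteratively via a_i = x_i mod 17, x_{i+1} = (x_i − a_i)/17, with x_0 = x:
  x_0 = 1/2;  a_0 = 9;  x_1 = (x_0 − 9)/17 = -1/2
  x_1 = -1/2;  a_1 = 8;  x_2 = (x_1 − 8)/17 = -1/2
  x_2 = -1/2;  a_2 = 8;  x_3 = (x_2 − 8)/17 = -1/2
  x_3 = -1/2;  a_3 = 8;  x_4 = (x_3 − 8)/17 = -1/2
  x_4 = -1/2;  a_4 = 8;  x_5 = (x_4 − 8)/17 = -1/2
  x_5 = -1/2;  a_5 = 8;  x_6 = (x_5 − 8)/17 = -1/2
Digits: (9, 8, 8, 8, 8, 8).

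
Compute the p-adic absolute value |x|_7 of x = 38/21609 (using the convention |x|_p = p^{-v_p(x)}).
|38/21609|_7 = 2401

Step 1 — compute v_7(x) by factoring powers of 7 out of the numerator and denominator: v_7(38/21609) = -4. Step 2 — apply |x|_p = p^{-v_p(x)} = 7^{4} = 2401.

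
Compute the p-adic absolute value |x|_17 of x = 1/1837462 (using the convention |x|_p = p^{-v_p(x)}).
|1/1837462|_17 = 83521

Step 1 — compute v_17(x) by factoring powers of 17 out of the numerator and denominator: v_17(1/1837462) = -4. Step 2 — apply |x|_p = p^{-v_p(x)} = 17^{4} = 83521.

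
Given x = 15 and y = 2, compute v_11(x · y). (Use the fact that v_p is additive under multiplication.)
v_11(30) = 0

v_p(x) = 0 (factor: 15 = 11^0 · 15); v_p(y) = 0 (factor: 2 = 11^0 · 2). Additivity: v_p(xy) = v_p(x) + v_p(y) = 0 + 0 = 0. (Direct check: xy = 30 = 11^0 · (30).)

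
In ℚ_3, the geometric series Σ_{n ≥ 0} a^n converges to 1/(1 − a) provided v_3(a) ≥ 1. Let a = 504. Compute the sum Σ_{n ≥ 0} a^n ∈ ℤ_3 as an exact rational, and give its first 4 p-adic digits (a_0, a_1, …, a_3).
Σ a^n = 1/(1 − a) = -1/503;  first 4 digits = (1, 0, 2, 0)

v_3(a) = 2 ≥ 1, so the series converges in ℤ_3 to 1/(1 − a) = 1/(1 − 504) = -1/503. Expand this rational in ℤ_3: compute digits iteratively via d_i = x_i mod 3, x_{i+1} = (x_i − d_i)/3. The first 4 digits are (1, 0, 2, 0).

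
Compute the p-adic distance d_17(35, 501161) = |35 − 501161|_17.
d_17(35, 501161) = 1/83521

Step 1 — x − y = 35 − 501161 = -501126. Step 2 — v_17(-501126) = 4 (factor: -501126 = −(17^4 · 6); the sign does not affect v_p). Step 3 — |x − y|_17 = 17^{-4} = 1/83521.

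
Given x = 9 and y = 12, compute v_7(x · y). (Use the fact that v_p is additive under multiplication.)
v_7(108) = 0

v_p(x) = 0 (factor: 9 = 7^0 · 9); v_p(y) = 0 (factor: 12 = 7^0 · 12). Additivity: v_p(xy) = v_p(x) + v_p(y) = 0 + 0 = 0. (Direct check: xy = 108 = 7^0 · (108).)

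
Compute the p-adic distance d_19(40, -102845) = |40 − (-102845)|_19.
d_19(40, -102845) = 1/6859

Step 1 — x − y = 40 − (-102845) = 102885. Step 2 — v_19(102885) = 3 (factor: 102885 = (19^3 · 15); the sign does not affect v_p). Step 3 — |x − y|_19 = 19^{-3} = 1/6859.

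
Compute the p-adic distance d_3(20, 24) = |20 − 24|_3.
d_3(20, 24) = 1

Step 1 — x − y = 20 − 24 = -4. Step 2 — v_3(-4) = 0 (factor: -4 = −(3^0 · 4); the sign does not affect v_p). Step 3 — |x − y|_3 = 3^{0} = 1.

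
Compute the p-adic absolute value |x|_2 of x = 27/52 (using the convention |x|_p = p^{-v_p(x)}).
|27/52|_2 = 4

Step 1 — compute v_2(x) by factoring powers of 2 out of the numerator and denominator: v_2(27/52) = -2. Step 2 — apply |x|_p = p^{-v_p(x)} = 2^{2} = 4.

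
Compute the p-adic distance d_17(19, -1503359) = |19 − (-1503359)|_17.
d_17(19, -1503359) = 1/83521

Step 1 — x − y = 19 − (-1503359) = 1503378. Step 2 — v_17(1503378) = 4 (factor: 1503378 = (17^4 · 18); the sign does not affect v_p). Step 3 — |x − y|_17 = 17^{-4} = 1/83521.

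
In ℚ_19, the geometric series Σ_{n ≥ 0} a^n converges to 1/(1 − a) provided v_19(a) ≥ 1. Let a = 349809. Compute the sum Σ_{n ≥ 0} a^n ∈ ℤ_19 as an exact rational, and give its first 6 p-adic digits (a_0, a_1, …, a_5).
Σ a^n = 1/(1 − a) = -1/349808;  first 6 digits = (1, 0, 0, 13, 2, 0)

v_19(a) = 3 ≥ 1, so the series converges in ℤ_19 to 1/(1 − a) = 1/(1 − 349809) = -1/349808. Expand this rational in ℤ_19: compute digits iteratively via d_i = x_i mod 19, x_{i+1} = (x_i − d_i)/19. The first 6 digits are (1, 0, 0, 13, 2, 0).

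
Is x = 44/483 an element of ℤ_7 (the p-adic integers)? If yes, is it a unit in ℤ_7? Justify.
x ∉ ℤ_7 (v_7(x) = -1 < 0)

ℤ_7 = {x ∈ ℚ_7 : v_7(x) ≥ 0} and ℤ_7^× = {x ∈ ℤ_7 : v_7(x) = 0}. Here v_7(44/483) = v_7(num) − v_7(den) = -1; compare against these criteria.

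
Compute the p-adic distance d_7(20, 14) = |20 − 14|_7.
d_7(20, 14) = 1

Step 1 — x − y = 20 − 14 = 6. Step 2 — v_7(6) = 0 (factor: 6 = (7^0 · 6); the sign does not affect v_p). Step 3 — |x − y|_7 = 7^{0} = 1.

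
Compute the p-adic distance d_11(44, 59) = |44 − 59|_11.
d_11(44, 59) = 1

Step 1 — x − y = 44 − 59 = -15. Step 2 — v_11(-15) = 0 (factor: -15 = −(11^0 · 15); the sign does not affect v_p). Step 3 — |x − y|_11 = 11^{0} = 1.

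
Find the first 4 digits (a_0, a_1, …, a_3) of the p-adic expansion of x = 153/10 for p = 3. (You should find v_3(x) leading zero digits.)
(a_0, …, a_3) = (0, 0, 2, 2)

v_3(153/10) = 2, so a_0 = ... = a_1 = 0. Factor out: x = 3^2 · u with u = 17/10 a unit in ℤ_3. Expand u iteratively via a_{v+i} = u_i mod 3, u_{i+1} = (u_i − a_{v+i})/3:
  u_0 = 17/10;  a_2 = 2;  u_1 = (u_0 − 2)/3 = -1/10
  u_1 = -1/10;  a_3 = 2;  u_2 = (u_1 − 2)/3 = -7/10
Digits: (0, 0, 2, 2).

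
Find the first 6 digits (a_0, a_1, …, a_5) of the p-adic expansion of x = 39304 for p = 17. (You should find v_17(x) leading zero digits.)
(a_0, …, a_5) = (0, 0, 0, 8, 0, 0)

v_17(39304) = 3, so a_0 = ... = a_2 = 0. Factor out: x = 17^3 · u with u = 8 a unit in ℤ_17. Expand u iteratively via a_{v+i} = u_i mod 17, u_{i+1} = (u_i − a_{v+i})/17:
  u_0 = 8;  a_3 = 8;  u_1 = (u_0 − 8)/17 = 0
  u_1 = 0;  a_4 = 0;  u_2 = (u_1 − 0)/17 = 0
  u_2 = 0;  a_5 = 0;  u_3 = (u_2 − 0)/17 = 0
Digits: (0, 0, 0, 8, 0, 0).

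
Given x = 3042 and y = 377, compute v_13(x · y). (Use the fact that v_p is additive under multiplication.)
v_13(1146834) = 3

v_p(x) = 2 (factor: 3042 = 13^2 · 18); v_p(y) = 1 (factor: 377 = 13^1 · 29). Additivity: v_p(xy) = v_p(x) + v_p(y) = 2 + 1 = 3. (Direct check: xy = 1146834 = 13^3 · (522).)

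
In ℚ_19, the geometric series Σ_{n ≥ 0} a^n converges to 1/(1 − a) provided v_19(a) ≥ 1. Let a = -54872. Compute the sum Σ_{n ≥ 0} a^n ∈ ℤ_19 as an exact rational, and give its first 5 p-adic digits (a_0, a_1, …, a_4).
Σ a^n = 1/(1 − a) = 1/54873;  first 5 digits = (1, 0, 0, 11, 18)

v_19(a) = 3 ≥ 1, so the series converges in ℤ_19 to 1/(1 − a) = 1/(1 − (-54872)) = 1/54873. Expand this rational in ℤ_19: compute digits iteratively via d_i = x_i mod 19, x_{i+1} = (x_i − d_i)/19. The first 5 digits are (1, 0, 0, 11, 18).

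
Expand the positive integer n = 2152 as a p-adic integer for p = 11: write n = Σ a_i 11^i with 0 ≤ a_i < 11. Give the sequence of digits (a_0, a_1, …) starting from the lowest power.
(a_0, a_1, …) = (7, 8, 6, 1)

Repeated division by 11 gives the digits low-to-high: 2152 = 7 + 8·11^1 + 6·11^2 + 1·11^3. Digit sequence: (7, 8, 6, 1).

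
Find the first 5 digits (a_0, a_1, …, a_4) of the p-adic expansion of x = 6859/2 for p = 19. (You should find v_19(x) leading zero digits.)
(a_0, …, a_4) = (0, 0, 0, 10, 9)

v_19(6859/2) = 3, so a_0 = ... = a_2 = 0. Factor out: x = 19^3 · u with u = 1/2 a unit in ℤ_19. Expand u iteratively via a_{v+i} = u_i mod 19, u_{i+1} = (u_i − a_{v+i})/19:
  u_0 = 1/2;  a_3 = 10;  u_1 = (u_0 − 10)/19 = -1/2
  u_1 = -1/2;  a_4 = 9;  u_2 = (u_1 − 9)/19 = -1/2
Digits: (0, 0, 0, 10, 9).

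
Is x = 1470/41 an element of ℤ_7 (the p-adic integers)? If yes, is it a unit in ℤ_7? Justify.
x ∈ ℤ_7 but not a unit; v_7(x) = 2 > 0

ℤ_7 = {x ∈ ℚ_7 : v_7(x) ≥ 0} and ℤ_7^× = {x ∈ ℤ_7 : v_7(x) = 0}. Here v_7(1470/41) = v_7(num) − v_7(den) = 2; compare against these criteria.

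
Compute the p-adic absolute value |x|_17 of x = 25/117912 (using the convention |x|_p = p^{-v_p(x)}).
|25/117912|_17 = 4913

Step 1 — compute v_17(x) by factoring powers of 17 out of the numerator and denominator: v_17(25/117912) = -3. Step 2 — apply |x|_p = p^{-v_p(x)} = 17^{3} = 4913.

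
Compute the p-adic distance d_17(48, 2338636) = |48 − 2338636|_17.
d_17(48, 2338636) = 1/83521

Step 1 — x − y = 48 − 2338636 = -2338588. Step 2 — v_17(-2338588) = 4 (factor: -2338588 = −(17^4 · 28); the sign does not affect v_p). Step 3 — |x − y|_17 = 17^{-4} = 1/83521.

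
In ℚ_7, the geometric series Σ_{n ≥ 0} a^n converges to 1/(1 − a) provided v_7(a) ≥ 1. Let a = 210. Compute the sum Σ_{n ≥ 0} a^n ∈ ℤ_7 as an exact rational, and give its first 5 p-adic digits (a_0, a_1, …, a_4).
Σ a^n = 1/(1 − a) = -1/209;  first 5 digits = (1, 2, 1, 4, 6)

v_7(a) = 1 ≥ 1, so the series converges in ℤ_7 to 1/(1 − a) = 1/(1 − 210) = -1/209. Expand this rational in ℤ_7: compute digits iteratively via d_i = x_i mod 7, x_{i+1} = (x_i − d_i)/7. The first 5 digits are (1, 2, 1, 4, 6).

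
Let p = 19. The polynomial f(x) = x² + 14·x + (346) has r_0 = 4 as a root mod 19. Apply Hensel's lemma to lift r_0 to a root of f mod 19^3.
r_2 = 2151 (mod 6859)

Hensel: r_{i+1} = r_i − f(r_i)·(f′(r_i))^{-1} mod 19^{i+2}, f′(x) = 2x + 14. Iterate:
  r_0 = 4 (mod 19)
  r_1 = 346 (mod 361)
  r_2 = 2151 (mod 6859)
Final: r = 2151 satisfies f(r) ≡ 0 mod 19^3.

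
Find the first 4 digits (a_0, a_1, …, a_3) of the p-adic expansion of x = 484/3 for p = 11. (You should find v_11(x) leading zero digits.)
(a_0, …, a_3) = (0, 0, 5, 7)

v_11(484/3) = 2, so a_0 = ... = a_1 = 0. Factor out: x = 11^2 · u with u = 4/3 a unit in ℤ_11. Expand u iteratively via a_{v+i} = u_i mod 11, u_{i+1} = (u_i − a_{v+i})/11:
  u_0 = 4/3;  a_2 = 5;  u_1 = (u_0 − 5)/11 = -1/3
  u_1 = -1/3;  a_3 = 7;  u_2 = (u_1 − 7)/11 = -2/3
Digits: (0, 0, 5, 7).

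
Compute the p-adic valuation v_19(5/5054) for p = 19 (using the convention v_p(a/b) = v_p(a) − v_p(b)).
v_19(5/5054) = -2

Factor powers of 19 from the numerator and denominator of the reduced fraction: 5 = 19^0 · 5 and 5054 = 19^2 · 14. Apply v_p(a/b) = v_p(a) − v_p(b): v_19(5/5054) = 0 − 2 = -2.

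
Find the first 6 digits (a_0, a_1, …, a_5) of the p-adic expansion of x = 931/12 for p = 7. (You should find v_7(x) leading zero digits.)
(a_0, …, a_5) = (0, 0, 1, 3, 6, 2)

v_7(931/12) = 2, so a_0 = ... = a_1 = 0. Factor out: x = 7^2 · u with u = 19/12 a unit in ℤ_7. Expand u iteratively via a_{v+i} = u_i mod 7, u_{i+1} = (u_i − a_{v+i})/7:
  u_0 = 19/12;  a_2 = 1;  u_1 = (u_0 − 1)/7 = 1/12
  u_1 = 1/12;  a_3 = 3;  u_2 = (u_1 − 3)/7 = -5/12
  u_2 = -5/12;  a_4 = 6;  u_3 = (u_2 − 6)/7 = -11/12
  u_3 = -11/12;  a_5 = 2;  u_4 = (u_3 − 2)/7 = -5/12
Digits: (0, 0, 1, 3, 6, 2).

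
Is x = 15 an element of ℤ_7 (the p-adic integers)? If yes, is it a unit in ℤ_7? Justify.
x ∈ ℤ_7^× (unit); v_7(x) = 0

ℤ_7 = {x ∈ ℚ_7 : v_7(x) ≥ 0} and ℤ_7^× = {x ∈ ℤ_7 : v_7(x) = 0}. Here v_7(15) = v_7(num) − v_7(den) = 0; compare against these criteria.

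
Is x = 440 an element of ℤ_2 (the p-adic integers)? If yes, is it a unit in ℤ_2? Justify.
x ∈ ℤ_2 but not a unit; v_2(x) = 3 > 0

ℤ_2 = {x ∈ ℚ_2 : v_2(x) ≥ 0} and ℤ_2^× = {x ∈ ℤ_2 : v_2(x) = 0}. Here v_2(440) = v_2(num) − v_2(den) = 3; compare against these criteria.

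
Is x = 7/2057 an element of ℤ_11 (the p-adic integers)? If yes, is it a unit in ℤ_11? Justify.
x ∉ ℤ_11 (v_11(x) = -2 < 0)

ℤ_11 = {x ∈ ℚ_11 : v_11(x) ≥ 0} and ℤ_11^× = {x ∈ ℤ_11 : v_11(x) = 0}. Here v_11(7/2057) = v_11(num) − v_11(den) = -2; compare against these criteria.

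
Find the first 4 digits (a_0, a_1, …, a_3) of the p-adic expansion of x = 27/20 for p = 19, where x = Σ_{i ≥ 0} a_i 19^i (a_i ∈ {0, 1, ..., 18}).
(a_0, …, a_3) = (8, 12, 6, 12)

v_19(27/20) = 0 (numerator and denominator both coprime to 19), so x ∈ ℤ_19^×. Compute digits iteratively via a_i = x_i mod 19, x_{i+1} = (x_i − a_i)/19, with x_0 = x:
  x_0 = 27/20;  a_0 = 8;  x_1 = (x_0 − 8)/19 = -7/20
  x_1 = -7/20;  a_1 = 12;  x_2 = (x_1 − 12)/19 = -13/20
  x_2 = -13/20;  a_2 = 6;  x_3 = (x_2 − 6)/19 = -7/20
  x_3 = -7/20;  a_3 = 12;  x_4 = (x_3 − 12)/19 = -13/20
Digits: (8, 12, 6, 12).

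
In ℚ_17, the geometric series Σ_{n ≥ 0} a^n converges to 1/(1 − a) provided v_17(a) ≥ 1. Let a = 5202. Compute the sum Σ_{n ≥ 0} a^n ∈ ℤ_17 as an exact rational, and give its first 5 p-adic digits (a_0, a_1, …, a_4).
Σ a^n = 1/(1 − a) = -1/5201;  first 5 digits = (1, 0, 1, 1, 1)

v_17(a) = 2 ≥ 1, so the series converges in ℤ_17 to 1/(1 − a) = 1/(1 − 5202) = -1/5201. Expand this rational in ℤ_17: compute digits iteratively via d_i = x_i mod 17, x_{i+1} = (x_i − d_i)/17. The first 5 digits are (1, 0, 1, 1, 1).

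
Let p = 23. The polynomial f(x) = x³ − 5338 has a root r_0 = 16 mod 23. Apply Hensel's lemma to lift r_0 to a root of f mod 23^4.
r_3 = 227624 (mod 279841)

Hensel: r_{i+1} = r_i − f(r_i)/f′(r_i) mod 23^{i+2}, where f′(x) = 3x². Iterate:
  r_0 = 16 (mod 23)
  r_1 = 154 (mod 529)
  r_2 = 8618 (mod 12167)
  r_3 = 227624 (mod 279841)
Final: r = 227624 with f(r) ≡ 0 mod 23^4.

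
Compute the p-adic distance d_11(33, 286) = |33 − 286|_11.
d_11(33, 286) = 1/11

Step 1 — x − y = 33 − 286 = -253. Step 2 — v_11(-253) = 1 (factor: -253 = −(11^1 · 23); the sign does not affect v_p). Step 3 — |x − y|_11 = 11^{-1} = 1/11.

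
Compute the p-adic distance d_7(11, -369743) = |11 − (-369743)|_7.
d_7(11, -369743) = 1/16807

Step 1 — x − y = 11 − (-369743) = 369754. Step 2 — v_7(369754) = 5 (factor: 369754 = (7^5 · 22); the sign does not affect v_p). Step 3 — |x − y|_7 = 7^{-5} = 1/16807.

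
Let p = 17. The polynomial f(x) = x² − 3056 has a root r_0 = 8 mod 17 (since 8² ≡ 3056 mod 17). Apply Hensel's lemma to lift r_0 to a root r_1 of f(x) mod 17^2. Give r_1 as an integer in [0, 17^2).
r_1 = 195 (mod 289)

Hensel's recurrence: r_{i+1} = r_i − f(r_i)·(f′(r_i))^{-1} mod 17^{i+2}, with f′(x) = 2x. Iterate:
  r_0 = 8 (mod 17)
  r_1 = 195 (mod 289)
Final: r_1 = 195, and one checks f(r_1) ≡ 0 mod 17^2.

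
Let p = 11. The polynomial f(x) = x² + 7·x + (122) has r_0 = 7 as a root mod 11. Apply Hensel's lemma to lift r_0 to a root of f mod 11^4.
r_3 = 9544 (mod 14641)

Hensel: r_{i+1} = r_i − f(r_i)·(f′(r_i))^{-1} mod 11^{i+2}, f′(x) = 2x + 7. Iterate:
  r_0 = 7 (mod 11)
  r_1 = 106 (mod 121)
  r_2 = 227 (mod 1331)
  r_3 = 9544 (mod 14641)
Final: r = 9544 satisfies f(r) ≡ 0 mod 11^4.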